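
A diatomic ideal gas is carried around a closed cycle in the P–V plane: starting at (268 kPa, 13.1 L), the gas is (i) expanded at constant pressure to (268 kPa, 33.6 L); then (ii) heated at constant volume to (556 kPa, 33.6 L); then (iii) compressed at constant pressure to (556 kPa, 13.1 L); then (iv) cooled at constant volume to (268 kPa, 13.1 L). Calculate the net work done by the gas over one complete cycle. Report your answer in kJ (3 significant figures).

W_net ≈ -5.90 kJ

Constant-volume legs do no work.
W(i) = (268)(33.6 − 13.1) = 5494 J; W(iii) = (556)(13.1 − 33.6) = -11398 J.
W_net = 5494 − 11398 = -5904 J (the counter-clockwise enclosed area).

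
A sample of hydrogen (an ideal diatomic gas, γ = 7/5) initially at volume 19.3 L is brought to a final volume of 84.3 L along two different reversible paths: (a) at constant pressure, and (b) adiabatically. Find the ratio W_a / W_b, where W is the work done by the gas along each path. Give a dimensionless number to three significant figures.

W_a / W_b ≈ 3.02

Path (a) isobaric: W = P₁(V₂ − V₁) → W_a/(P₁V₁) = 3.368.
Path (b) adiabatic: W = P₁V₁(1 − (V₁/V₂)^(γ−1))/(γ−1) → W_b/(P₁V₁) = 1.114.
W_a / W_b = 3.368 / 1.114 = 3.024.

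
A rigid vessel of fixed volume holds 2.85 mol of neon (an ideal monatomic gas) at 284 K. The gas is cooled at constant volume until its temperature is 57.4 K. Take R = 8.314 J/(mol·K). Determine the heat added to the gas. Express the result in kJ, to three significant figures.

Q ≈ -8.05 kJ

Constant volume ⇒ W = 0, so Q = ΔU = nCᵥΔT with Cᵥ = 3R/2 = 12.47 J/(mol·K).
ΔU = (2.85)(12.47)(57.4 − 284) = -8054 J.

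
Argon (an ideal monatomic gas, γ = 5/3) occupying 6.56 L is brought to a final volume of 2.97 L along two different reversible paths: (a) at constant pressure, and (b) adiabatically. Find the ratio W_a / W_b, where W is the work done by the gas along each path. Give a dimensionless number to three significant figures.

Path (a) isobaric: W = P₁(V₂ − V₁) → W_a/(P₁V₁) = -0.5473.
Path (b) adiabatic: W = P₁V₁(1 − (V₁/V₂)^(γ−1))/(γ−1) → W_b/(P₁V₁) = -1.044.
W_a / W_b = -0.5473 / -1.044 = 0.5242.

W_a / W_b ≈ 0.524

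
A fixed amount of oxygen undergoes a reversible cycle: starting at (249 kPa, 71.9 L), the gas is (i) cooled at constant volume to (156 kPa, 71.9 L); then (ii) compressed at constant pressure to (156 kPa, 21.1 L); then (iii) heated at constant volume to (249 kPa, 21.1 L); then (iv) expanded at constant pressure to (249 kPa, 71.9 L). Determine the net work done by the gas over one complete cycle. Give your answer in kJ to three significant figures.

W_net ≈ 4.72 kJ

Constant-volume legs do no work.
W(ii) = (156)(21.1 − 71.9) = -7925 J; W(iv) = (249)(71.9 − 21.1) = 12649 J.
W_net = -7925 + 12649 = 4724 J (the clockwise enclosed area).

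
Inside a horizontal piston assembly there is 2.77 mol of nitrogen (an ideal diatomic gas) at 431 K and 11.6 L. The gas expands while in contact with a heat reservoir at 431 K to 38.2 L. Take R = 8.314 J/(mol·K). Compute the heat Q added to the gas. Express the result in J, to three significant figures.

Q ≈ 11800 J

Isothermal ⇒ ΔU = 0, so Q = W = nRT ln(V₂/V₁).
Q = (2.77)(8.314)(431) ln(38.2/11.6) = 9926 × 1.192 = 11830 J.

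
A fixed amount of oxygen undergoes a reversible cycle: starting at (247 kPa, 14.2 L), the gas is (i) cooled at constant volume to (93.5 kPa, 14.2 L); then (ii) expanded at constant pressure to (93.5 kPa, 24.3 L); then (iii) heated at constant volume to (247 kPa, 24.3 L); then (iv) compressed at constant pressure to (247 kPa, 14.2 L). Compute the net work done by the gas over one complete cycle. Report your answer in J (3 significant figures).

W_net ≈ -1550 J

Constant-volume legs do no work.
W(ii) = (93.5)(24.3 − 14.2) = 944.4 J; W(iv) = (247)(14.2 − 24.3) = -2495 J.
W_net = 944.4 − 2495 = -1550 J (the counter-clockwise enclosed area).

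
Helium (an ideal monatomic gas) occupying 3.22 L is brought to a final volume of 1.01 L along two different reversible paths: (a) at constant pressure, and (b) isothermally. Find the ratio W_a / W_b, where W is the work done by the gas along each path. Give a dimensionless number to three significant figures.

Path (a) isobaric: W = P₁(V₂ − V₁) → W_a/(P₁V₁) = -0.6863.
Path (b) isothermal: W = P₁V₁ ln(V₂/V₁) → W_b/(P₁V₁) = -1.159.
W_a / W_b = -0.6863 / -1.159 = 0.592.

W_a / W_b ≈ 0.592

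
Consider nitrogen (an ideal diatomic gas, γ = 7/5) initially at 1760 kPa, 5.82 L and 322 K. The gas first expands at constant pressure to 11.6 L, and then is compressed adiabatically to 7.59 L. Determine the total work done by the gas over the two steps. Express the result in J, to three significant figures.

W_total ≈ 735 J

Step 1 (isobaric): W = PΔV = (1760 kPa)(11.6 − 5.82 L) = 10173 J.
After step 1: P = 1760 kPa, V = 11.6 L, T = 641.8 K.
Step 2 (adiabatic): W = (P₁V₁ − P₂V₂)/(γ−1) = (20416 − 24191)/0.4 = -9438 J.
W_total = 10173 − 9438 = 734.8 J.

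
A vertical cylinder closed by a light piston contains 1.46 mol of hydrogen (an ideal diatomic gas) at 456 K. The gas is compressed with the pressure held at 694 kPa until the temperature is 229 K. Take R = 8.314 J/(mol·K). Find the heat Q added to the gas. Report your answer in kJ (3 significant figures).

Isobaric: W = nRΔT = (1.46)(8.314)(-227) = -2755 J.
ΔU = nCᵥΔT with Cᵥ = 5R/2: ΔU = (1.46)(20.79)(-227) = -6889 J.
Q = ΔU + W = -6889 − 2755 = -9644 J.

Q ≈ -9.64 kJ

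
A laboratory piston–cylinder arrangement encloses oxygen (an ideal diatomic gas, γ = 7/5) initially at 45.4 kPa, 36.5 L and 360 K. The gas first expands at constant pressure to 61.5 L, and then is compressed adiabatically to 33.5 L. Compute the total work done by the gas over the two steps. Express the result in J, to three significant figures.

Step 1 (isobaric): W = PΔV = (45.4 kPa)(61.5 − 36.5 L) = 1135 J.
After step 1: P = 45.4 kPa, V = 61.5 L, T = 606.6 K.
Step 2 (adiabatic): W = (P₁V₁ − P₂V₂)/(γ−1) = (2792 − 3560)/0.4 = -1920 J.
W_total = 1135 − 1920 = -785 J.

W_total ≈ -785 J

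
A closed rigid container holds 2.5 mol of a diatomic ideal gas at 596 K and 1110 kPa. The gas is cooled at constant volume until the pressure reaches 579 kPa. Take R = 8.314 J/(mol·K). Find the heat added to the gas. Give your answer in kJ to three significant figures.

Constant volume ⇒ W = 0, so Q = ΔU = nCᵥΔT with Cᵥ = 5R/2 = 20.79 J/(mol·K).
At constant V, T₂/T₁ = P₂/P₁ ⇒ ΔT = T₁(P₂/P₁ − 1) = 596·(579/1110 − 1) = -285.1 K.
ΔU = (2.5)(20.79)(-285.1) = -14815 J.

Q ≈ -14.8 kJ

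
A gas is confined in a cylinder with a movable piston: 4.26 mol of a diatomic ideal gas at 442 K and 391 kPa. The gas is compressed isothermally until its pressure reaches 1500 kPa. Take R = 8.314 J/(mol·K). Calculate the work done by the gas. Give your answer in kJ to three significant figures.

Isothermal process: W = nRT ln(V₂/V₁) = nRT ln(P₁/P₂).
W = (4.26)(8.314)(442) × ln(391/1500)
  = 15655 × ln(0.2607) = 15655 × -1.345
W_by_gas = -21048 J.

W ≈ -21.0 kJ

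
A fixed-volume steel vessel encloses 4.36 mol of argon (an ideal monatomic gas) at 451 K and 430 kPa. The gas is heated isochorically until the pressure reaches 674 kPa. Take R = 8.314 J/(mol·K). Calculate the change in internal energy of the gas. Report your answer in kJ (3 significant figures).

ΔU ≈ 13.9 kJ

Constant volume ⇒ W = 0, so Q = ΔU = nCᵥΔT with Cᵥ = 3R/2 = 12.47 J/(mol·K).
At constant V, T₂/T₁ = P₂/P₁ ⇒ ΔT = T₁(P₂/P₁ − 1) = 451·(674/430 − 1) = 255.9 K.
ΔU = (4.36)(12.47)(255.9) = 13915 J.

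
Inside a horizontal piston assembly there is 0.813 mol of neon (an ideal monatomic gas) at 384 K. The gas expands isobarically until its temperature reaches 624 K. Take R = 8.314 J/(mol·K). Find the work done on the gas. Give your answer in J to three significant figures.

W ≈ -1620 J

Isobaric: W = P ΔV = nR ΔT.
W = (0.813)(8.314)(624 − 384) = 1622 J.
Work on gas = −W_by = -1622 J.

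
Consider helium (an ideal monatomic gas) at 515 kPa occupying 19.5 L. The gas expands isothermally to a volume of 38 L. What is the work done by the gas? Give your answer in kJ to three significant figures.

Isothermal: W = nRT ln(V₂/V₁) = P₁V₁ ln(V₂/V₁).
P₁V₁ = (515 kPa)(19.5 L) = 10042 J.
W = 10042 × ln(38/19.5) = 10042 × 0.6672
W_by_gas = 6700 J.

W ≈ 6.70 kJ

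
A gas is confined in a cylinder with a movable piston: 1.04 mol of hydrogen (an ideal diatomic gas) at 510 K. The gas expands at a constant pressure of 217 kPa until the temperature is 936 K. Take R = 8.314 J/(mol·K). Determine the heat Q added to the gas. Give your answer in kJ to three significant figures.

Isobaric: W = nRΔT = (1.04)(8.314)(426) = 3683 J.
ΔU = nCᵥΔT with Cᵥ = 5R/2: ΔU = (1.04)(20.79)(426) = 9209 J.
Q = ΔU + W = 9209 + 3683 = 12892 J.

Q ≈ 12.9 kJ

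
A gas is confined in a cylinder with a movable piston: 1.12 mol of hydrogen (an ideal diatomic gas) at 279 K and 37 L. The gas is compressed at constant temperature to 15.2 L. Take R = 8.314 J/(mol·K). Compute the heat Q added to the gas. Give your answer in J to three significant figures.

Isothermal ⇒ ΔU = 0, so Q = W = nRT ln(V₂/V₁).
Q = (1.12)(8.314)(279) ln(15.2/37) = 2598 × -0.8896 = -2311 J.

Q ≈ -2310 J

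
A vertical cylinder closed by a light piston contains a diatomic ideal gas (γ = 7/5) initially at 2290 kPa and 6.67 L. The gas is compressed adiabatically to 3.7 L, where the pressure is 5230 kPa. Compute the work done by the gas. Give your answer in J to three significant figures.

W ≈ -10200 J

Adiabatic: W = (P₁V₁ − P₂V₂)/(γ − 1) with γ = 7/5.
P₁V₁ = 15274 J, P₂V₂ = 19351 J.
W = (15274 − 19351) / 0.4 = -10192 J.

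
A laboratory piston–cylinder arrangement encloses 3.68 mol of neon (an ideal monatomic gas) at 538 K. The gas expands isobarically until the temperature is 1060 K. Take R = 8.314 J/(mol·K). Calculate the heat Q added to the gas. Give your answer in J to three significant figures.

Isobaric: W = nRΔT = (3.68)(8.314)(522) = 15971 J.
ΔU = nCᵥΔT with Cᵥ = 3R/2: ΔU = (3.68)(12.47)(522) = 23956 J.
Q = ΔU + W = 23956 + 15971 = 39927 J.

Q ≈ 39900 J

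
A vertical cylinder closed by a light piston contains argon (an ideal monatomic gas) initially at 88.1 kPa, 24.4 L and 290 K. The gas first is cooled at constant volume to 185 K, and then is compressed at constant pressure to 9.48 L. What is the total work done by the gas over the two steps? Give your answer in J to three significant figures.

W_total ≈ -839 J

Step 1 (isochoric): W = 0 (constant volume).
After step 1: P = 56.2 kPa (V unchanged).
Step 2 (isobaric): W = PΔV = (56.2 kPa)(9.48 − 24.4 L) = -838.5 J.
W_total = 0 − 838.5 = -838.5 J.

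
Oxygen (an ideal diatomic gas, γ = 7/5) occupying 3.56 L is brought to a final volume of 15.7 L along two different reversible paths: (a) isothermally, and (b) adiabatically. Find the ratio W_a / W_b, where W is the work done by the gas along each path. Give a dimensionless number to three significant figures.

Path (a) isothermal: W = P₁V₁ ln(V₂/V₁) → W_a/(P₁V₁) = 1.484.
Path (b) adiabatic: W = P₁V₁(1 − (V₁/V₂)^(γ−1))/(γ−1) → W_b/(P₁V₁) = 1.119.
W_a / W_b = 1.484 / 1.119 = 1.326.

W_a / W_b ≈ 1.33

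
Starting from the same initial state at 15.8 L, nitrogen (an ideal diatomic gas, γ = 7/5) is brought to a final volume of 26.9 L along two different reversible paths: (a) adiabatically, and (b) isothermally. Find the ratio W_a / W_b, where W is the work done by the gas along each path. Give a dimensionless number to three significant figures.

Path (a) adiabatic: W = P₁V₁(1 − (V₁/V₂)^(γ−1))/(γ−1) → W_a/(P₁V₁) = 0.4793.
Path (b) isothermal: W = P₁V₁ ln(V₂/V₁) → W_b/(P₁V₁) = 0.5321.
W_a / W_b = 0.4793 / 0.5321 = 0.9007.

W_a / W_b ≈ 0.901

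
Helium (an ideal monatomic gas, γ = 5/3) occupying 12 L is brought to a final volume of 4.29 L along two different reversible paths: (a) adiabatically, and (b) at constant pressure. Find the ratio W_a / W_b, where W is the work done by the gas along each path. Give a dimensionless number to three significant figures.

W_a / W_b ≈ 2.30

Path (a) adiabatic: W = P₁V₁(1 − (V₁/V₂)^(γ−1))/(γ−1) → W_a/(P₁V₁) = -1.478.
Path (b) isobaric: W = P₁(V₂ − V₁) → W_b/(P₁V₁) = -0.6425.
W_a / W_b = -1.478 / -0.6425 = 2.3.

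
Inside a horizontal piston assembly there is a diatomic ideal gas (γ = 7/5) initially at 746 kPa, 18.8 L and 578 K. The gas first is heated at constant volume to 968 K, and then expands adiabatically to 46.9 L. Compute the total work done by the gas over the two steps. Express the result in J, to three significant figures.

Step 1 (isochoric): W = 0 (constant volume).
After step 1: P = 1249 kPa (V unchanged).
Step 2 (adiabatic): W = (P₁V₁ − P₂V₂)/(γ−1) = (23488 − 16294)/0.4 = 17984 J.
W_total = 0 + 17984 = 17984 J.

W_total ≈ 18000 J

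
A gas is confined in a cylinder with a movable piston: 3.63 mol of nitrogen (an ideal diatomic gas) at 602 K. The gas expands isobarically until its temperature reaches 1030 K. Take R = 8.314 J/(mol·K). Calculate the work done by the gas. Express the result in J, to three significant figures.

Isobaric: W = P ΔV = nR ΔT.
W = (3.63)(8.314)(1030 − 602) = 12917 J.

W ≈ 12900 J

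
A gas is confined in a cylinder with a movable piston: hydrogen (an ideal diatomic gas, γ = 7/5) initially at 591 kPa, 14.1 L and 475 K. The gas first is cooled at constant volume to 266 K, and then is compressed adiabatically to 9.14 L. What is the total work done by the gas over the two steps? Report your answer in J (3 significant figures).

W_total ≈ -2210 J

Step 1 (isochoric): W = 0 (constant volume).
After step 1: P = 331 kPa (V unchanged).
Step 2 (adiabatic): W = (P₁V₁ − P₂V₂)/(γ−1) = (4667 − 5550)/0.4 = -2209 J.
W_total = 0 − 2209 = -2209 J.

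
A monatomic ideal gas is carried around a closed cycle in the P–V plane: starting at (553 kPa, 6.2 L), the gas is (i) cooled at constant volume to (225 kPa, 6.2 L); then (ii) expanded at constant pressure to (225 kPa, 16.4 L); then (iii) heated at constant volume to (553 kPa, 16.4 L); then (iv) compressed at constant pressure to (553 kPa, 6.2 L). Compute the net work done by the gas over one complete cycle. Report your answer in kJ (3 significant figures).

Constant-volume legs do no work.
W(ii) = (225)(16.4 − 6.2) = 2295 J; W(iv) = (553)(6.2 − 16.4) = -5641 J.
W_net = 2295 − 5641 = -3346 J (the counter-clockwise enclosed area).

W_net ≈ -3.35 kJ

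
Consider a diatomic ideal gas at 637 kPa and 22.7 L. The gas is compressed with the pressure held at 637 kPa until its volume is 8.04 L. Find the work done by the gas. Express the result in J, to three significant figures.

Isobaric: W = P ΔV.
W = (637 kPa)(8.04 − 22.7 L) = (637)(-14.66) = -9338 J.

W ≈ -9340 J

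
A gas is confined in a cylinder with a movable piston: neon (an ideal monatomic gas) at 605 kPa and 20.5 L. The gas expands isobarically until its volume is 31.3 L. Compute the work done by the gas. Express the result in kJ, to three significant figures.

Isobaric: W = P ΔV.
W = (605 kPa)(31.3 − 20.5 L) = (605)(10.8) = 6534 J.

W ≈ 6.53 kJ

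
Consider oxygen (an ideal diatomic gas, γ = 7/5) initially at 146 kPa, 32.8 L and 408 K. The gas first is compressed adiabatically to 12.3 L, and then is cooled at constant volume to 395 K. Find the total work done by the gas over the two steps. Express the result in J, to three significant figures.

Step 1 (adiabatic): W = (P₁V₁ − P₂V₂)/(γ−1) = (4789 − 7089)/0.4 = -5752 J.
Step 2 (isochoric): W = 0 (constant volume).
W_total = -5752 + 0 = -5752 J.

W_total ≈ -5750 J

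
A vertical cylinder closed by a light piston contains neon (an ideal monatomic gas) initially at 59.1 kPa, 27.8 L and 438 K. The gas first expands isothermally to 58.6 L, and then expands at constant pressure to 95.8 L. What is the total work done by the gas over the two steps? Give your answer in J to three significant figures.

Step 1 (isothermal): W = P₁V₁ ln(V₂/V₁) = (1643) ln(58.6/27.8) = 1225 J.
After step 1: P = 28.04 kPa, V = 58.6 L, T = 438 K.
Step 2 (isobaric): W = PΔV = (28.04 kPa)(95.8 − 58.6 L) = 1043 J.
W_total = 1225 + 1043 = 2268 J.

W_total ≈ 2270 J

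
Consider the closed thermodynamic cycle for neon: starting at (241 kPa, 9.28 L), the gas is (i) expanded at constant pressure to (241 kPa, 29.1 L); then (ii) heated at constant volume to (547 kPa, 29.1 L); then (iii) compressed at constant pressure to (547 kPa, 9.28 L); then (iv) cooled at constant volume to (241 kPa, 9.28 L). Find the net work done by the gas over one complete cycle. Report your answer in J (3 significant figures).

Constant-volume legs do no work.
W(i) = (241)(29.1 − 9.28) = 4777 J; W(iii) = (547)(9.28 − 29.1) = -10842 J.
W_net = 4777 − 10842 = -6065 J (the counter-clockwise enclosed area).

W_net ≈ -6060 J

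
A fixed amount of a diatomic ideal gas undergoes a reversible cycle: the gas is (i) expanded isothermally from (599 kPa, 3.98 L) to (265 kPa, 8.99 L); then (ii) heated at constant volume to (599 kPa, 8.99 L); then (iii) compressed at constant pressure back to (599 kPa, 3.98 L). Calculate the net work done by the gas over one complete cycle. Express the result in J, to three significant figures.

Leg (i): W = PᵢVᵢ ln(V_f/Vᵢ) = (2384) ln(8.99/3.98) = 1943 J.
Leg (ii): W = 0.
Leg (iii): W = PΔV = (599)(3.98 − 8.99) = -3001 J.
W_net = 1943 − 3001 = -1058 J.

W_net ≈ -1060 J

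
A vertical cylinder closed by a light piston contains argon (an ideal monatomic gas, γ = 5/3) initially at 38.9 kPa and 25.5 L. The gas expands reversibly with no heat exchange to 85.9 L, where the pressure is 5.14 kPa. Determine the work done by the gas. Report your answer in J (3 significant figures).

Adiabatic: W = (P₁V₁ − P₂V₂)/(γ − 1) with γ = 5/3.
P₁V₁ = 991.9 J, P₂V₂ = 441.5 J.
W = (991.9 − 441.5) / 0.6667 = 825.6 J.

W ≈ 826 J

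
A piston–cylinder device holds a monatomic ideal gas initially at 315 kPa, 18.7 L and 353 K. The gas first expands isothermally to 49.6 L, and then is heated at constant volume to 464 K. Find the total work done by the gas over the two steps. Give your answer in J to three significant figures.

W_total ≈ 5750 J

Step 1 (isothermal): W = P₁V₁ ln(V₂/V₁) = (5890) ln(49.6/18.7) = 5746 J.
Step 2 (isochoric): W = 0 (constant volume).
W_total = 5746 + 0 = 5746 J.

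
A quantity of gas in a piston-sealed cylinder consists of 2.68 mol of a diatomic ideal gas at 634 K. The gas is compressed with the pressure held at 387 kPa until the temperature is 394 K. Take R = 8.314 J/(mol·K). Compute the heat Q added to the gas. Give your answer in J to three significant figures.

Isobaric: W = nRΔT = (2.68)(8.314)(-240) = -5348 J.
ΔU = nCᵥΔT with Cᵥ = 5R/2: ΔU = (2.68)(20.79)(-240) = -13369 J.
Q = ΔU + W = -13369 − 5348 = -18716 J.

Q ≈ -18700 J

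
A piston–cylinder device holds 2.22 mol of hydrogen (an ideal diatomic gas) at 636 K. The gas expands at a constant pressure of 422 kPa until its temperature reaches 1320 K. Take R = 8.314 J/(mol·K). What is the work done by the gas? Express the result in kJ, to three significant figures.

W ≈ 12.6 kJ

Isobaric: W = P ΔV = nR ΔT.
W = (2.22)(8.314)(1320 − 636) = 12625 J.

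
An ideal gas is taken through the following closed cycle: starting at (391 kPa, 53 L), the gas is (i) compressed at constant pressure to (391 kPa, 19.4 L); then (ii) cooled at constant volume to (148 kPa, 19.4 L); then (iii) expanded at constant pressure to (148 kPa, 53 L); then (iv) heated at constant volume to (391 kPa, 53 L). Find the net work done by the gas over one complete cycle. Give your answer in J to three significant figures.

W_net ≈ -8160 J

Constant-volume legs do no work.
W(i) = (391)(19.4 − 53) = -13138 J; W(iii) = (148)(53 − 19.4) = 4973 J.
W_net = -13138 + 4973 = -8165 J (the counter-clockwise enclosed area).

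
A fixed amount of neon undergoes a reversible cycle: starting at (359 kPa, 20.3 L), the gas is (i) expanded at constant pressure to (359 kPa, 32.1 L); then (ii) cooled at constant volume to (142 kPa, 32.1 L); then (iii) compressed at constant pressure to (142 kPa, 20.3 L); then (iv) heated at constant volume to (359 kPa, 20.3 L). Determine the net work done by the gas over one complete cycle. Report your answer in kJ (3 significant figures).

Constant-volume legs do no work.
W(i) = (359)(32.1 − 20.3) = 4236 J; W(iii) = (142)(20.3 − 32.1) = -1676 J.
W_net = 4236 − 1676 = 2561 J (the clockwise enclosed area).

W_net ≈ 2.56 kJ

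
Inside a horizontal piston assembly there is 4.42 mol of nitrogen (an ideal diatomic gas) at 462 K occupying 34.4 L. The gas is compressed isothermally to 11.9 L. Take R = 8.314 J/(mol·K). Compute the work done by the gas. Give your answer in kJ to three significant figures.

W ≈ -18.0 kJ

Isothermal: W = nRT ln(V₂/V₁).
W = (4.42)(8.314)(462) × ln(11.9/34.4)
  = 16978 × -1.062
W_by_gas = -18022 J.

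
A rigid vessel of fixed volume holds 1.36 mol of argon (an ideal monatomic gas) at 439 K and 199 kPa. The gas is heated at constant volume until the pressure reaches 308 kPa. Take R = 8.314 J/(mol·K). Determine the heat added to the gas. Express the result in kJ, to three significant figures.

Constant volume ⇒ W = 0, so Q = ΔU = nCᵥΔT with Cᵥ = 3R/2 = 12.47 J/(mol·K).
At constant V, T₂/T₁ = P₂/P₁ ⇒ ΔT = T₁(P₂/P₁ − 1) = 439·(308/199 − 1) = 240.5 K.
ΔU = (1.36)(12.47)(240.5) = 4078 J.

Q ≈ 4.08 kJ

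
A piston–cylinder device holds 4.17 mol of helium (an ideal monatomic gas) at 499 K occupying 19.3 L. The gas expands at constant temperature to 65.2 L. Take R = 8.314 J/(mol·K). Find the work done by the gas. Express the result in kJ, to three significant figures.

W ≈ 21.1 kJ

Isothermal: W = nRT ln(V₂/V₁).
W = (4.17)(8.314)(499) × ln(65.2/19.3)
  = 17300 × 1.217
W_by_gas = 21060 J.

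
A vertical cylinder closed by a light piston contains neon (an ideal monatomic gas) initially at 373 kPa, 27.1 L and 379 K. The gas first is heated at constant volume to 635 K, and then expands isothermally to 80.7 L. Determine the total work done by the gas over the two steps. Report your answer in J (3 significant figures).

W_total ≈ 18500 J

Step 1 (isochoric): W = 0 (constant volume).
After step 1: P = 624.9 kPa (V unchanged).
Step 2 (isothermal): W = P₁V₁ ln(V₂/V₁) = (16936) ln(80.7/27.1) = 18481 J.
W_total = 0 + 18481 = 18481 J.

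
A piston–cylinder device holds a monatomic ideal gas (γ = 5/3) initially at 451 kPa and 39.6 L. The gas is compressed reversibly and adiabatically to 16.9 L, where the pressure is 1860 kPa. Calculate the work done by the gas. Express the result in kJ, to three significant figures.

W ≈ -20.4 kJ

Adiabatic: W = (P₁V₁ − P₂V₂)/(γ − 1) with γ = 5/3.
P₁V₁ = 17860 J, P₂V₂ = 31434 J.
W = (17860 − 31434) / 0.6667 = -20362 J.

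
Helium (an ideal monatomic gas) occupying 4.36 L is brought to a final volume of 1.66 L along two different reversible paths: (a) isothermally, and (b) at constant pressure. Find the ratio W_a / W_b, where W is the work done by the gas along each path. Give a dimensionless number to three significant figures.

Path (a) isothermal: W = P₁V₁ ln(V₂/V₁) → W_a/(P₁V₁) = -0.9657.
Path (b) isobaric: W = P₁(V₂ − V₁) → W_b/(P₁V₁) = -0.6193.
W_a / W_b = -0.9657 / -0.6193 = 1.559.

W_a / W_b ≈ 1.56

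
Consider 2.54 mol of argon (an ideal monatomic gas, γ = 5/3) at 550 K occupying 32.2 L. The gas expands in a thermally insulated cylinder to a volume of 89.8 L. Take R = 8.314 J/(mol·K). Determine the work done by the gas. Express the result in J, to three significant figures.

Adiabatic: TV^(γ−1) = const with γ = 5/3.
T₂ = T₁ (V₁/V₂)^(γ−1) = 550 × (32.2/89.8)^0.667 = 550 × 0.5047 = 277.6 K.
W_by = nCᵥ(T₁ − T₂) = (2.54)(12.47)(550 − 277.6) = 8629 J.

W ≈ 8630 J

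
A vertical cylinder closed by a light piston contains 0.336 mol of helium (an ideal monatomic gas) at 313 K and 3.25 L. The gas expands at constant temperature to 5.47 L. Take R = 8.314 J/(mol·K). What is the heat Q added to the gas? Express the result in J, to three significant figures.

Isothermal ⇒ ΔU = 0, so Q = W = nRT ln(V₂/V₁).
Q = (0.336)(8.314)(313) ln(5.47/3.25) = 874.4 × 0.5206 = 455.2 J.

Q ≈ 455 J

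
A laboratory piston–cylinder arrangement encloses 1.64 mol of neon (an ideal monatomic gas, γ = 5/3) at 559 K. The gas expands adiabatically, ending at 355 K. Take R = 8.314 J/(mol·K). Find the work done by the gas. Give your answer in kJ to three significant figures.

W ≈ 4.17 kJ

Adiabatic ⇒ Q = 0, so W_by = −ΔU = nCᵥ(T₁ − T₂).
Cᵥ = 3R/2 = 12.47 J/(mol·K).
W = (1.64)(12.47)(559 − 355) = 4172 J.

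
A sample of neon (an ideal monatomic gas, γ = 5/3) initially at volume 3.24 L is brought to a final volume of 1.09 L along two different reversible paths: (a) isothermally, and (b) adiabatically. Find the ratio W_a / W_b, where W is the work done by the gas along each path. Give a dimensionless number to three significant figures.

Path (a) isothermal: W = P₁V₁ ln(V₂/V₁) → W_a/(P₁V₁) = -1.089.
Path (b) adiabatic: W = P₁V₁(1 − (V₁/V₂)^(γ−1))/(γ−1) → W_b/(P₁V₁) = -1.601.
W_a / W_b = -1.089 / -1.601 = 0.6804.

W_a / W_b ≈ 0.680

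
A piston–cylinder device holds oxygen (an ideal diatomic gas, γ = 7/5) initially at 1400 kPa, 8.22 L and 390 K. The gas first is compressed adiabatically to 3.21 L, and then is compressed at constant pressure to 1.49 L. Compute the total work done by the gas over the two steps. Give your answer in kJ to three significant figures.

W_total ≈ -22.1 kJ

Step 1 (adiabatic): W = (P₁V₁ − P₂V₂)/(γ−1) = (11508 − 16763)/0.4 = -13137 J.
After step 1: P = 5222 kPa, V = 3.21 L, T = 568.1 K.
Step 2 (isobaric): W = PΔV = (5222 kPa)(1.49 − 3.21 L) = -8982 J.
W_total = -13137 − 8982 = -22119 J.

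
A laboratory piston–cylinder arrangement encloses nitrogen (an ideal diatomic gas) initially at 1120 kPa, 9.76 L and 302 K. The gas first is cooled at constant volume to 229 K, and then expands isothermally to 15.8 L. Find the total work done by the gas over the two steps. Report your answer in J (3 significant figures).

Step 1 (isochoric): W = 0 (constant volume).
After step 1: P = 849.3 kPa (V unchanged).
Step 2 (isothermal): W = P₁V₁ ln(V₂/V₁) = (8289) ln(15.8/9.76) = 3993 J.
W_total = 0 + 3993 = 3993 J.

W_total ≈ 3990 J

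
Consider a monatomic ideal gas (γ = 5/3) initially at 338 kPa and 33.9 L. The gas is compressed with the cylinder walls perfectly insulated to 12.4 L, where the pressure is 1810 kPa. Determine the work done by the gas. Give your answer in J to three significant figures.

W ≈ -16500 J

Adiabatic: W = (P₁V₁ − P₂V₂)/(γ − 1) with γ = 5/3.
P₁V₁ = 11458 J, P₂V₂ = 22444 J.
W = (11458 − 22444) / 0.6667 = -16479 J.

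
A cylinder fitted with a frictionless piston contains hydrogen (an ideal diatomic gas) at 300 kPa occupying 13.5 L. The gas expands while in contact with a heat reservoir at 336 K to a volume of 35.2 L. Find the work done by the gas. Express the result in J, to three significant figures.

Isothermal: W = nRT ln(V₂/V₁) = P₁V₁ ln(V₂/V₁).
P₁V₁ = (300 kPa)(13.5 L) = 4050 J.
W = 4050 × ln(35.2/13.5) = 4050 × 0.9584
W_by_gas = 3881 J.

W ≈ 3880 J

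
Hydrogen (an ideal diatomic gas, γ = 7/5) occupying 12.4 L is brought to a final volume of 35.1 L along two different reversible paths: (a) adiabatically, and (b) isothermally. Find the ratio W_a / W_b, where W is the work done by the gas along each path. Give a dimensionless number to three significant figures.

W_a / W_b ≈ 0.818

Path (a) adiabatic: W = P₁V₁(1 − (V₁/V₂)^(γ−1))/(γ−1) → W_a/(P₁V₁) = 0.8511.
Path (b) isothermal: W = P₁V₁ ln(V₂/V₁) → W_b/(P₁V₁) = 1.041.
W_a / W_b = 0.8511 / 1.041 = 0.818.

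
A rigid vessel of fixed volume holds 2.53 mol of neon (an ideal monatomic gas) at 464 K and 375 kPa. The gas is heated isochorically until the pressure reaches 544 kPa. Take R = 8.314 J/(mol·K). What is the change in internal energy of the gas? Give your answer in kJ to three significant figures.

Constant volume ⇒ W = 0, so Q = ΔU = nCᵥΔT with Cᵥ = 3R/2 = 12.47 J/(mol·K).
At constant V, T₂/T₁ = P₂/P₁ ⇒ ΔT = T₁(P₂/P₁ − 1) = 464·(544/375 − 1) = 209.1 K.
ΔU = (2.53)(12.47)(209.1) = 6598 J.

ΔU ≈ 6.60 kJ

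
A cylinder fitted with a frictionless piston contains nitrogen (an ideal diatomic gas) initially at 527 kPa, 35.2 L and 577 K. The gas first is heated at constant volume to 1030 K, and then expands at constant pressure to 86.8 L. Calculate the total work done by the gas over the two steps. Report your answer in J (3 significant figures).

Step 1 (isochoric): W = 0 (constant volume).
After step 1: P = 940.7 kPa (V unchanged).
Step 2 (isobaric): W = PΔV = (940.7 kPa)(86.8 − 35.2 L) = 48542 J.
W_total = 0 + 48542 = 48542 J.

W_total ≈ 48500 J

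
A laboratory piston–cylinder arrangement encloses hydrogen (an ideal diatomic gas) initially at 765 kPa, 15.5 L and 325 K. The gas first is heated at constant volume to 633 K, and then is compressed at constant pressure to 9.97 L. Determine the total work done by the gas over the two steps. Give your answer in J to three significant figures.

W_total ≈ -8240 J

Step 1 (isochoric): W = 0 (constant volume).
After step 1: P = 1490 kPa (V unchanged).
Step 2 (isobaric): W = PΔV = (1490 kPa)(9.97 − 15.5 L) = -8240 J.
W_total = 0 − 8240 = -8240 J.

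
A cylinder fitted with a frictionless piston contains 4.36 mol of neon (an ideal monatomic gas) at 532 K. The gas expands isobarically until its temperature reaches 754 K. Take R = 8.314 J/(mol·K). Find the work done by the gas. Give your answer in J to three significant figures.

W ≈ 8050 J

Isobaric: W = P ΔV = nR ΔT.
W = (4.36)(8.314)(754 − 532) = 8047 J.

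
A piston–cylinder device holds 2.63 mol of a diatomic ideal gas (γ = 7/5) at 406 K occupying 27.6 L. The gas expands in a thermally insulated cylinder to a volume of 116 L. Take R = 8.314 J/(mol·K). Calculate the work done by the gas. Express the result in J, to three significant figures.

Adiabatic: TV^(γ−1) = const with γ = 7/5.
T₂ = T₁ (V₁/V₂)^(γ−1) = 406 × (27.6/116)^0.4 = 406 × 0.5631 = 228.6 K.
W_by = nCᵥ(T₁ − T₂) = (2.63)(20.79)(406 − 228.6) = 9697 J.

W ≈ 9700 J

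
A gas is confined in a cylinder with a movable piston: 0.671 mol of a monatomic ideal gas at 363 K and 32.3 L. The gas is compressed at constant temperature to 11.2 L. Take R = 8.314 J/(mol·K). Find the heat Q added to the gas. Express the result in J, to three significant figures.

Q ≈ -2140 J

Isothermal ⇒ ΔU = 0, so Q = W = nRT ln(V₂/V₁).
Q = (0.671)(8.314)(363) ln(11.2/32.3) = 2025 × -1.059 = -2145 J.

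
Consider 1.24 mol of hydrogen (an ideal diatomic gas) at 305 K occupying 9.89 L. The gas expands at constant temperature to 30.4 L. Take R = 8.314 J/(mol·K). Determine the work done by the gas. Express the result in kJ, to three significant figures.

Isothermal: W = nRT ln(V₂/V₁).
W = (1.24)(8.314)(305) × ln(30.4/9.89)
  = 3144 × 1.123
W_by_gas = 3531 J.

W ≈ 3.53 kJ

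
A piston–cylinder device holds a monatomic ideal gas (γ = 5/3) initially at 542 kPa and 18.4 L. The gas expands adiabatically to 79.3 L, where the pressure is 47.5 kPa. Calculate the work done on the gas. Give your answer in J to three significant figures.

Adiabatic: W = (P₁V₁ − P₂V₂)/(γ − 1) with γ = 5/3.
P₁V₁ = 9973 J, P₂V₂ = 3767 J.
W = (9973 − 3767) / 0.6667 = 9309 J.
Work on gas = −W_by = -9309 J.

W ≈ -9310 J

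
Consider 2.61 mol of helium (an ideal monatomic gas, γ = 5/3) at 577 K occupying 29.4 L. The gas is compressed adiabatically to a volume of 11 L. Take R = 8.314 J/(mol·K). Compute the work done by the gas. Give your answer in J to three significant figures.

Adiabatic: TV^(γ−1) = const with γ = 5/3.
T₂ = T₁ (V₁/V₂)^(γ−1) = 577 × (29.4/11)^0.667 = 577 × 1.926 = 1111 K.
W_by = nCᵥ(T₁ − T₂) = (2.61)(12.47)(577 − 1111) = -17390 J.

W ≈ -17400 J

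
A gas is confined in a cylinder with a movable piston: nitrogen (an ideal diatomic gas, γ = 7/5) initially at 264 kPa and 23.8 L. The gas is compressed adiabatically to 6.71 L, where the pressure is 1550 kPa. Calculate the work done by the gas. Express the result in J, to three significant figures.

Adiabatic: W = (P₁V₁ − P₂V₂)/(γ − 1) with γ = 7/5.
P₁V₁ = 6283 J, P₂V₂ = 10400 J.
W = (6283 − 10400) / 0.4 = -10293 J.

W ≈ -10300 J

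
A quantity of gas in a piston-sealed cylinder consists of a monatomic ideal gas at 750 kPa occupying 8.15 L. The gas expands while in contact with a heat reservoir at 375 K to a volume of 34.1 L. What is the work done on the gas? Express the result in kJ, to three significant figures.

W ≈ -8.75 kJ

Isothermal: W = nRT ln(V₂/V₁) = P₁V₁ ln(V₂/V₁).
P₁V₁ = (750 kPa)(8.15 L) = 6112 J.
W = 6112 × ln(34.1/8.15) = 6112 × 1.431
W_by_gas = 8749 J; work on gas = −W_by = -8749 J.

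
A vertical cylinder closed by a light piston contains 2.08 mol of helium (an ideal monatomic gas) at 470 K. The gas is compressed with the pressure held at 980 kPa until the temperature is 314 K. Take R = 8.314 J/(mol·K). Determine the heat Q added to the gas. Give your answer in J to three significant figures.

Q ≈ -6740 J

Isobaric: W = nRΔT = (2.08)(8.314)(-156) = -2698 J.
ΔU = nCᵥΔT with Cᵥ = 3R/2: ΔU = (2.08)(12.47)(-156) = -4047 J.
Q = ΔU + W = -4047 − 2698 = -6744 J.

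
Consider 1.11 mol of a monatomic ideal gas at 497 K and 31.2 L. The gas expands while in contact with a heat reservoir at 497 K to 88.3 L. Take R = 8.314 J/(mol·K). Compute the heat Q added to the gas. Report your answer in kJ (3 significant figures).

Isothermal ⇒ ΔU = 0, so Q = W = nRT ln(V₂/V₁).
Q = (1.11)(8.314)(497) ln(88.3/31.2) = 4587 × 1.04 = 4772 J.

Q ≈ 4.77 kJ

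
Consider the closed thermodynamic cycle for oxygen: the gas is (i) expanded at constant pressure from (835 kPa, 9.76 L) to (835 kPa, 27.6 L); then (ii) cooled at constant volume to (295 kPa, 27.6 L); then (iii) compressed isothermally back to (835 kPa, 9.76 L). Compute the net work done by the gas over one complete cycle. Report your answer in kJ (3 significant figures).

Leg (i): W = PΔV = (835)(27.6 − 9.76) = 14896 J.
Leg (ii): W = 0.
Leg (iii): W = PᵢVᵢ ln(V_f/Vᵢ) = (8142) ln(9.76/27.6) = -8464 J.
W_net = 14896 − 8464 = 6433 J.

W_net ≈ 6.43 kJ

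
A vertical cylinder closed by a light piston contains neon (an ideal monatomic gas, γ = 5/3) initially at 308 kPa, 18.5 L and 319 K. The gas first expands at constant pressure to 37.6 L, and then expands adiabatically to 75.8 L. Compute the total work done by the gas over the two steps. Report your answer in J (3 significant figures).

W_total ≈ 12400 J

Step 1 (isobaric): W = PΔV = (308 kPa)(37.6 − 18.5 L) = 5883 J.
After step 1: P = 308 kPa, V = 37.6 L, T = 648.3 K.
Step 2 (adiabatic): W = (P₁V₁ − P₂V₂)/(γ−1) = (11581 − 7257)/0.667 = 6486 J.
W_total = 5883 + 6486 = 12369 J.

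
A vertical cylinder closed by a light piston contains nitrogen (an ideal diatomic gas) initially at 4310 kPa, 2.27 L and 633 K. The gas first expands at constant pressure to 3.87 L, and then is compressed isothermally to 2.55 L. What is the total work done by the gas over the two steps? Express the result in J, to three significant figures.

W_total ≈ -62.1 J

Step 1 (isobaric): W = PΔV = (4310 kPa)(3.87 − 2.27 L) = 6896 J.
After step 1: P = 4310 kPa, V = 3.87 L, T = 1079 K.
Step 2 (isothermal): W = P₁V₁ ln(V₂/V₁) = (16680) ln(2.55/3.87) = -6958 J.
W_total = 6896 − 6958 = -62.12 J.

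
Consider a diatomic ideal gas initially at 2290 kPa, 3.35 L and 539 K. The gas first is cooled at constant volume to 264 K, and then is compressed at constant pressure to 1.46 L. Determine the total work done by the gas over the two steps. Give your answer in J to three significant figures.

W_total ≈ -2120 J

Step 1 (isochoric): W = 0 (constant volume).
After step 1: P = 1122 kPa (V unchanged).
Step 2 (isobaric): W = PΔV = (1122 kPa)(1.46 − 3.35 L) = -2120 J.
W_total = 0 − 2120 = -2120 J.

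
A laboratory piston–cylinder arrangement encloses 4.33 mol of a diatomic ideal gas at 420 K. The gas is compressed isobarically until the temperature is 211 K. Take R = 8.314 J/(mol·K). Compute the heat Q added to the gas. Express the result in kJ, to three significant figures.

Q ≈ -26.3 kJ

Isobaric: W = nRΔT = (4.33)(8.314)(-209) = -7524 J.
ΔU = nCᵥΔT with Cᵥ = 5R/2: ΔU = (4.33)(20.79)(-209) = -18810 J.
Q = ΔU + W = -18810 − 7524 = -26334 J.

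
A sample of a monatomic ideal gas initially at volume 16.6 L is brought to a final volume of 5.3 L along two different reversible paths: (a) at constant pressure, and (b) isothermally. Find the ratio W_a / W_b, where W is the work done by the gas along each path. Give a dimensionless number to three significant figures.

W_a / W_b ≈ 0.596

Path (a) isobaric: W = P₁(V₂ − V₁) → W_a/(P₁V₁) = -0.6807.
Path (b) isothermal: W = P₁V₁ ln(V₂/V₁) → W_b/(P₁V₁) = -1.142.
W_a / W_b = -0.6807 / -1.142 = 0.5962.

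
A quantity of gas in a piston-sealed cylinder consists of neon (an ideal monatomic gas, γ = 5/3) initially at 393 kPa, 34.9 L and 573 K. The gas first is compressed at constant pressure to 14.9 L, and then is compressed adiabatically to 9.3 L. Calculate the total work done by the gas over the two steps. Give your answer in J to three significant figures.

W_total ≈ -11100 J

Step 1 (isobaric): W = PΔV = (393 kPa)(14.9 − 34.9 L) = -7860 J.
After step 1: P = 393 kPa, V = 14.9 L, T = 244.6 K.
Step 2 (adiabatic): W = (P₁V₁ − P₂V₂)/(γ−1) = (5856 − 8018)/0.667 = -3243 J.
W_total = -7860 − 3243 = -11103 J.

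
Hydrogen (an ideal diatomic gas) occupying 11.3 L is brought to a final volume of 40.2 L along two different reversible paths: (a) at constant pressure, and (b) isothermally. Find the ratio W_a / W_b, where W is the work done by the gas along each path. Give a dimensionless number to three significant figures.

Path (a) isobaric: W = P₁(V₂ − V₁) → W_a/(P₁V₁) = 2.558.
Path (b) isothermal: W = P₁V₁ ln(V₂/V₁) → W_b/(P₁V₁) = 1.269.
W_a / W_b = 2.558 / 1.269 = 2.015.

W_a / W_b ≈ 2.02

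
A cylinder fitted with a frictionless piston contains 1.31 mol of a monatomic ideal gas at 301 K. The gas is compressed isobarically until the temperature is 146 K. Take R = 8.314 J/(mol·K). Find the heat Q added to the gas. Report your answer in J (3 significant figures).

Q ≈ -4220 J

Isobaric: W = nRΔT = (1.31)(8.314)(-155) = -1688 J.
ΔU = nCᵥΔT with Cᵥ = 3R/2: ΔU = (1.31)(12.47)(-155) = -2532 J.
Q = ΔU + W = -2532 − 1688 = -4220 J.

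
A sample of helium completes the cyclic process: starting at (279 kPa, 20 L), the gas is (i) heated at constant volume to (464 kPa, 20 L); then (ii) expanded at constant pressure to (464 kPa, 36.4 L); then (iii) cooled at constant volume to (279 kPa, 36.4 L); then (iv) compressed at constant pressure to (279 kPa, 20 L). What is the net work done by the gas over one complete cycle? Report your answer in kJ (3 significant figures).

Constant-volume legs do no work.
W(ii) = (464)(36.4 − 20) = 7610 J; W(iv) = (279)(20 − 36.4) = -4576 J.
W_net = 7610 − 4576 = 3034 J (the clockwise enclosed area).

W_net ≈ 3.03 kJ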